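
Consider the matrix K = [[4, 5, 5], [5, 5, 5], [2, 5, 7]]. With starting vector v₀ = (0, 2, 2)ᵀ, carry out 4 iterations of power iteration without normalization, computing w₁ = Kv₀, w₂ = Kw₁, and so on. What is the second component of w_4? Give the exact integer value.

w1 = Kv₀ = (4·0 + 5·2 + 5·2; 5·0 + 5·2 + 5·2; 2·0 + 5·2 + 7·2) = (20, 20, 24)
w2 = Kw1 = (4·20 + 5·20 + 5·24; 5·20 + 5·20 + 5·24; 2·20 + 5·20 + 7·24) = (300, 320, 308)
w3 = Kw2 = (4340, 4640, 4356)
w4 = Kw3 = (62340, 66680, 62372)
The requested component of w4 is 66680.

66680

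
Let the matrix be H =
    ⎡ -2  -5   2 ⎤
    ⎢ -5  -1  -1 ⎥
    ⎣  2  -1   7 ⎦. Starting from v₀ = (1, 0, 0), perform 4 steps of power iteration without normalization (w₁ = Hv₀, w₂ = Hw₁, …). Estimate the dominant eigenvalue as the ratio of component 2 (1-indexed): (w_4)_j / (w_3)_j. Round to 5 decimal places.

w1 = Hv₀ = ((-2)·1 + (-5)·0 + 2·0; (-5)·1 + (-1)·0 + (-1)·0; 2·1 + (-1)·0 + 7·0) = (-2, -5, 2)
w2 = Hw1 = ((-2)·(-2) + (-5)·(-5) + 2·2; (-5)·(-2) + (-1)·(-5) + (-1)·2; 2·(-2) + (-1)·(-5) + 7·2) = (33, 13, 15)
w3 = Hw2 = (-101, -193, 158)
w4 = Hw3 = (1483, 540, 1097)
Ratio at component: 540 / -193 = -2.79793

λ ≈ -2.79793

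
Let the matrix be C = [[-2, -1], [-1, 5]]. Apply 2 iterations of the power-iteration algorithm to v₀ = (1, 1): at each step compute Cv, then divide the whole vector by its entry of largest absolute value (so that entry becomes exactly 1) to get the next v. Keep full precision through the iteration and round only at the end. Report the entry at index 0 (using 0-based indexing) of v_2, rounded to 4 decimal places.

Cv0 = (-3.00000, 4.00000); divide by 4.00000 → v1 = (-0.75000, 1.00000)
Cv1 = (0.50000, 5.75000); divide by 5.75000 → v2 = (0.08696, 1.00000)
Requested entry of v2: 2/23 = 0.0870

0.0870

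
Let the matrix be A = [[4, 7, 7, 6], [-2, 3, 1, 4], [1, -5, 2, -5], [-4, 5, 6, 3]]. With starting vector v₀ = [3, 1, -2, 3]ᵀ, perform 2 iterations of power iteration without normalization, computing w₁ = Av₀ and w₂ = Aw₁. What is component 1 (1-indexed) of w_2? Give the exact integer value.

w1 = Av₀ = (4·3 + 7·1 + 7·(-2) + 6·3; (-2)·3 + 3·1 + 1·(-2) + 4·3; 1·3 + (-5)·1 + 2·(-2) + (-5)·3; (-4)·3 + 5·1 + 6·(-2) + 3·3) = (23, 7, -21, -10)
w2 = Aw1 = (4·23 + 7·7 + 7·(-21) + 6·(-10); (-2)·23 + 3·7 + 1·(-21) + 4·(-10); 1·23 + (-5)·7 + 2·(-21) + (-5)·(-10); (-4)·23 + 5·7 + 6·(-21) + 3·(-10)) = (-66, -86, -4, -213)
The requested component of w2 is -66.

-66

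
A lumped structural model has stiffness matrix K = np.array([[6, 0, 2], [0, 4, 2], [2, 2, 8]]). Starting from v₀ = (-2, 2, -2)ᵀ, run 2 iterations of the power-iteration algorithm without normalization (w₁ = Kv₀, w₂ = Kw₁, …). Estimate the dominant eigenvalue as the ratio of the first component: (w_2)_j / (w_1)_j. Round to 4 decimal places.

w1 = Kv₀ = (-16, 4, -16)
w2 = Kw1 = (-128, -16, -152)
Ratio at component: -128 / -16 = 8.0000

8.0000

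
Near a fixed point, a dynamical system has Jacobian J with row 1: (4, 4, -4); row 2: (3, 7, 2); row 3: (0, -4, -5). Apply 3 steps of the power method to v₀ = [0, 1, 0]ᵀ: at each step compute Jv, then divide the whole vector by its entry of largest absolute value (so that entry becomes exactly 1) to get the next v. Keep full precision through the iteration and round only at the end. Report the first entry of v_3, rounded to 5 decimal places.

Jv0 = (4.000000, 7.000000, -4.000000); divide by 7.000000 → v1 = (0.571429, 1.000000, -0.571429)
Jv1 = (8.571429, 7.571429, -1.142857); divide by 8.571429 → v2 = (1.000000, 0.883333, -0.133333)
Jv2 = (8.066667, 8.916667, -2.866667); divide by 8.916667 → v3 = (0.904673, 1.000000, -0.321495)
Requested entry of v3: 484/535 = 0.90467

0.90467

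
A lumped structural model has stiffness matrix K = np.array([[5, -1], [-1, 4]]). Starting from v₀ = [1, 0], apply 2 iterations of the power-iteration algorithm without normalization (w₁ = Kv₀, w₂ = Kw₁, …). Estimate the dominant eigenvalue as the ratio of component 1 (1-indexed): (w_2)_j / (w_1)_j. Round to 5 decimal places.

w1 = Kv₀ = (5·1 + (-1)·0; (-1)·1 + 4·0) = (5, -1)
w2 = Kw1 = (5·5 + (-1)·(-1); (-1)·5 + 4·(-1)) = (26, -9)
Ratio at component: 26 / 5 = 5.20000

5.20000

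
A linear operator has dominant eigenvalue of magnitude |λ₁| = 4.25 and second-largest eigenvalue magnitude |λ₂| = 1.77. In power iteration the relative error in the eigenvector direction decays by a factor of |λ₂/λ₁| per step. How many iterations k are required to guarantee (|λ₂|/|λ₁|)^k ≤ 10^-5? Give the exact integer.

14

|λ₂/λ₁| = 1.77/4.25 = 0.41647
Need k ≥ ln(10^-5) / ln(0.41647) = -11.5129 / -0.8759 ≈ 13.144
Smallest integer k satisfying the bound: 14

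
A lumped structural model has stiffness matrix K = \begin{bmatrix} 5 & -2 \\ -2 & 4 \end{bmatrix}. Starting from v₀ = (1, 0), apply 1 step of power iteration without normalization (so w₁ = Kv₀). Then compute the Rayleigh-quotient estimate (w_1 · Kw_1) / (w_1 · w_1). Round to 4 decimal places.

w1 = Kv₀ = (5·1 + (-2)·0; (-2)·1 + 4·0) = (5, -2)
Kw1 = (29, -18)
w1·Kw1 = 5·29 + (-2)·(-18) = 181; w1·w1 = 5·5 + (-2)·(-2) = 29
λ ≈ 181/29 = 6.2414

λ ≈ 6.2414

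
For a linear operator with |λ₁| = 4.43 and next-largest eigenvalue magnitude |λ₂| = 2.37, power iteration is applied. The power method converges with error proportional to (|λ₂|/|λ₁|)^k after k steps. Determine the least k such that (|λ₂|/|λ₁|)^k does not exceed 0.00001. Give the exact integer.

19

|λ₂/λ₁| = 2.37/4.43 = 0.53499
Need k ≥ ln(0.00001) / ln(0.53499) = -11.5129 / -0.6255 ≈ 18.406
Smallest integer k satisfying the bound: 19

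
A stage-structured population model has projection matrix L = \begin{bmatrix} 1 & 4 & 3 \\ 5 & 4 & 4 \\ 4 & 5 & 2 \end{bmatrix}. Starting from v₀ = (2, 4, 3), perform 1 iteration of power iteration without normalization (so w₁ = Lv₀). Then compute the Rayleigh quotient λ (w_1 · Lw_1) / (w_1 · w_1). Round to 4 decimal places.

w1 = Lv₀ = (27, 38, 34)
Lw1 = (281, 423, 366)
w1·Lw1 = 27·281 + 38·423 + 34·366 = 36105; w1·w1 = 27·27 + 38·38 + 34·34 = 3329
λ ≈ 36105/3329 = 10.8456

10.8456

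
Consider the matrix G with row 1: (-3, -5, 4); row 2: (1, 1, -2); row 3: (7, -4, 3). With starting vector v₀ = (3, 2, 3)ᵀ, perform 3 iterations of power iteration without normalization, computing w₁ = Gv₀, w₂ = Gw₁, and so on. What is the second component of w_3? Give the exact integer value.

w1 = Gv₀ = ((-3)·3 + (-5)·2 + 4·3; 1·3 + 1·2 + (-2)·3; 7·3 + (-4)·2 + 3·3) = (-7, -1, 22)
w2 = Gw1 = ((-3)·(-7) + (-5)·(-1) + 4·22; 1·(-7) + 1·(-1) + (-2)·22; 7·(-7) + (-4)·(-1) + 3·22) = (114, -52, 21)
w3 = Gw2 = (2, 20, 1069)
The requested component of w3 is 20.

20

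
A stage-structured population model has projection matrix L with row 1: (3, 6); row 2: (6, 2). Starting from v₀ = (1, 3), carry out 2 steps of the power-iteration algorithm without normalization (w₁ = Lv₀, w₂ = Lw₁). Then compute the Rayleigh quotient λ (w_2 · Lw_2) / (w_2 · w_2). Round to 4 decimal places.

λ ≈ 8.4144

w1 = Lv₀ = (21, 12)
w2 = Lw1 = (135, 150)
Lw2 = (1305, 1110)
w2·Lw2 = 135·1305 + 150·1110 = 342675; w2·w2 = 135·135 + 150·150 = 40725
λ ≈ 342675/40725 = 8.4144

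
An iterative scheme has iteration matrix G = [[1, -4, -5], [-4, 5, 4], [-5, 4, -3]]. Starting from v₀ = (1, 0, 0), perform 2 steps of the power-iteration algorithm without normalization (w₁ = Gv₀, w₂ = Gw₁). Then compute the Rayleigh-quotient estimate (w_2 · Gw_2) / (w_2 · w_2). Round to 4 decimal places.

w1 = Gv₀ = (1, -4, -5)
w2 = Gw1 = (42, -44, -6)
Gw2 = (248, -412, -368)
w2·Gw2 = 42·248 + (-44)·(-412) + (-6)·(-368) = 30752; w2·w2 = 42·42 + (-44)·(-44) + (-6)·(-6) = 3736
λ ≈ 30752/3736 = 8.2313

8.2313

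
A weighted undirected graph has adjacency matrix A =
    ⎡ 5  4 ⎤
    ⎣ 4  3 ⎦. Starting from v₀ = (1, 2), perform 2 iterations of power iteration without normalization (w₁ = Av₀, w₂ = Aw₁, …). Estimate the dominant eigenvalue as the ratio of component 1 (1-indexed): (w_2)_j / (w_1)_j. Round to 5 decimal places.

w1 = Av₀ = (13, 10)
w2 = Aw1 = (105, 82)
Ratio at component: 105 / 13 = 8.07692

λ ≈ 8.07692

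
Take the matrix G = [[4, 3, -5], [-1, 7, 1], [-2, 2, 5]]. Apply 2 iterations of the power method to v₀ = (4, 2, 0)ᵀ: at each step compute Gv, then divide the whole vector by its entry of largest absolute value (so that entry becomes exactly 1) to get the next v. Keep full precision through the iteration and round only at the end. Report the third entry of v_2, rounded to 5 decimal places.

Gv0 = (22.000000, 10.000000, -4.000000); divide by 22.000000 → v1 = (1.000000, 0.454545, -0.181818)
Gv1 = (6.272727, 2.000000, -2.000000); divide by 6.272727 → v2 = (1.000000, 0.318841, -0.318841)
Requested entry of v2: -44/138 = -0.31884

-0.31884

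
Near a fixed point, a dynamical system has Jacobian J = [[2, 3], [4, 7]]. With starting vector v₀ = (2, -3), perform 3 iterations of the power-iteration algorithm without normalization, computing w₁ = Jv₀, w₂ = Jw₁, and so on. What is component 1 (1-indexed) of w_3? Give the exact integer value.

w1 = Jv₀ = (-5, -13)
w2 = Jw1 = (-49, -111)
w3 = Jw2 = (-431, -973)
The requested component of w3 is -431.

-431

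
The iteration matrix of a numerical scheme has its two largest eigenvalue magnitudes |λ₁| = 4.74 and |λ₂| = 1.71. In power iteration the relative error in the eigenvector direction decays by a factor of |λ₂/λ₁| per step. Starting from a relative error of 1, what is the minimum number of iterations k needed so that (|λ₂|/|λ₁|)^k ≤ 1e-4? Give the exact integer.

10

|λ₂/λ₁| = 1.71/4.74 = 0.36076
Need k ≥ ln(1e-4) / ln(0.36076) = -9.2103 / -1.0195 ≈ 9.034
Smallest integer k satisfying the bound: 10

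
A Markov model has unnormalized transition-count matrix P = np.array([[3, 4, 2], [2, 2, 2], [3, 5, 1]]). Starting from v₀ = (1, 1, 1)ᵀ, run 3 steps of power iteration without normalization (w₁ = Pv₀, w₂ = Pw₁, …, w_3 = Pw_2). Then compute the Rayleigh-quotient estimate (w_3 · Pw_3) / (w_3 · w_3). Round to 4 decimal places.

7.6859

w1 = Pv₀ = (3·1 + 4·1 + 2·1; 2·1 + 2·1 + 2·1; 3·1 + 5·1 + 1·1) = (9, 6, 9)
w2 = Pw1 = (3·9 + 4·6 + 2·9; 2·9 + 2·6 + 2·9; 3·9 + 5·6 + 1·9) = (69, 48, 66)
w3 = Pw2 = (531, 366, 513)
Pw3 = (4083, 2820, 3936)
w3·Pw3 = 531·4083 + 366·2820 + 513·3936 = 5219361; w3·w3 = 531·531 + 366·366 + 513·513 = 679086
λ ≈ 5219361/679086 = 7.6859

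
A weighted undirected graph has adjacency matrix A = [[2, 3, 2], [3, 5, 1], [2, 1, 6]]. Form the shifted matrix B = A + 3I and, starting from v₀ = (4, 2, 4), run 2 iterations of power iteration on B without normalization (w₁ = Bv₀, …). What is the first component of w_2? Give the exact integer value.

358

B = A + 3I has rows (5, 3, 2); (3, 8, 1); (2, 1, 9)
w1 = Bv₀ = (5·4 + 3·2 + 2·4; 3·4 + 8·2 + 1·4; 2·4 + 1·2 + 9·4) = (34, 32, 46)
w2 = Bw1 = (5·34 + 3·32 + 2·46; 3·34 + 8·32 + 1·46; 2·34 + 1·32 + 9·46) = (358, 404, 514)
Requested component of w2: 358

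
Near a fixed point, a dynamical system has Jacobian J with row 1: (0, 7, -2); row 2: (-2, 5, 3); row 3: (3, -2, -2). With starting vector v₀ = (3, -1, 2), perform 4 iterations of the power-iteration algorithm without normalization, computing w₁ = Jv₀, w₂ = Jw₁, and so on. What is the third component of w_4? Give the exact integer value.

w1 = Jv₀ = (0·3 + 7·(-1) + (-2)·2; (-2)·3 + 5·(-1) + 3·2; 3·3 + (-2)·(-1) + (-2)·2) = (-11, -5, 7)
w2 = Jw1 = (0·(-11) + 7·(-5) + (-2)·7; (-2)·(-11) + 5·(-5) + 3·7; 3·(-11) + (-2)·(-5) + (-2)·7) = (-49, 18, -37)
w3 = Jw2 = (200, 77, -109)
w4 = Jw3 = (757, -342, 664)
The requested component of w4 is 664.

664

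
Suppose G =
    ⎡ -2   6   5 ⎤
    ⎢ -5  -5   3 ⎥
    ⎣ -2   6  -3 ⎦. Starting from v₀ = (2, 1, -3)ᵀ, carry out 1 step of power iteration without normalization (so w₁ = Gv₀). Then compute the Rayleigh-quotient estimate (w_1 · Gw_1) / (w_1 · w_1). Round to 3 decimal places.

λ ≈ -7.014

w1 = Gv₀ = ((-2)·2 + 6·1 + 5·(-3); (-5)·2 + (-5)·1 + 3·(-3); (-2)·2 + 6·1 + (-3)·(-3)) = (-13, -24, 11)
Gw1 = (-63, 218, -151)
w1·Gw1 = (-13)·(-63) + (-24)·218 + 11·(-151) = -6074; w1·w1 = (-13)·(-13) + (-24)·(-24) + 11·11 = 866
λ ≈ -6074/866 = -7.014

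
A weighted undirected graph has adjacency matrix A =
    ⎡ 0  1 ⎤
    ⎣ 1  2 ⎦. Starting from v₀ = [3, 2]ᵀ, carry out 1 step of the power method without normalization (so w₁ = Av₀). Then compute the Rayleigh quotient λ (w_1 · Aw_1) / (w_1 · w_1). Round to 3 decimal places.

w1 = Av₀ = (2, 7)
Aw1 = (7, 16)
w1·Aw1 = 2·7 + 7·16 = 126; w1·w1 = 2·2 + 7·7 = 53
λ ≈ 126/53 = 2.377

2.377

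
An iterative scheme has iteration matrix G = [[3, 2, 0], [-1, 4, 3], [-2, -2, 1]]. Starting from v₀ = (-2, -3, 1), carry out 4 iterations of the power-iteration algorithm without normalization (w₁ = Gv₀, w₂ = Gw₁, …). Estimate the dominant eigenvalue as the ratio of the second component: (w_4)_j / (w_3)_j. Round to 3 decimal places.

w1 = Gv₀ = (3·(-2) + 2·(-3) + 0·1; (-1)·(-2) + 4·(-3) + 3·1; (-2)·(-2) + (-2)·(-3) + 1·1) = (-12, -7, 11)
w2 = Gw1 = (3·(-12) + 2·(-7) + 0·11; (-1)·(-12) + 4·(-7) + 3·11; (-2)·(-12) + (-2)·(-7) + 1·11) = (-50, 17, 49)
w3 = Gw2 = (-116, 265, 115)
w4 = Gw3 = (182, 1521, -183)
Ratio at component: 1521 / 265 = 5.740

λ ≈ 5.740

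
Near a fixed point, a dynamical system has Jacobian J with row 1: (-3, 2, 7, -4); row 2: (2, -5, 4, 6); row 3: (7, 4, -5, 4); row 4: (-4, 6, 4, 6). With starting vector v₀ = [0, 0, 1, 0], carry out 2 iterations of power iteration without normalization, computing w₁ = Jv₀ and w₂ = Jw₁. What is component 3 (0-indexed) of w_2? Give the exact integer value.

w1 = Jv₀ = (7, 4, -5, 4)
w2 = Jw1 = (-64, -2, 106, 0)
The requested component of w2 is 0.

0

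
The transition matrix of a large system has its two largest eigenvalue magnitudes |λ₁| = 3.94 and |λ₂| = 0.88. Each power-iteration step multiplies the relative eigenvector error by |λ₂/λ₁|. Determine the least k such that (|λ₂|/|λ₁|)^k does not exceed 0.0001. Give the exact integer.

7

|λ₂/λ₁| = 0.88/3.94 = 0.22335
Need k ≥ ln(0.0001) / ln(0.22335) = -9.2103 / -1.4990 ≈ 6.144
Smallest integer k satisfying the bound: 7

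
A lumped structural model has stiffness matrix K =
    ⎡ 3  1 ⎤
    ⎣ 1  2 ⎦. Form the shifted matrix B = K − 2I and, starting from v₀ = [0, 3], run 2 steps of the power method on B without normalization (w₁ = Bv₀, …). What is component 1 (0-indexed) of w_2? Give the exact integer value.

B = K − 2I has rows (1, 1); (1, 0)
w1 = Bv₀ = (1·0 + 1·3; 1·0 + 0·3) = (3, 0)
w2 = Bw1 = (1·3 + 1·0; 1·3 + 0·0) = (3, 3)
Requested component of w2: 3

3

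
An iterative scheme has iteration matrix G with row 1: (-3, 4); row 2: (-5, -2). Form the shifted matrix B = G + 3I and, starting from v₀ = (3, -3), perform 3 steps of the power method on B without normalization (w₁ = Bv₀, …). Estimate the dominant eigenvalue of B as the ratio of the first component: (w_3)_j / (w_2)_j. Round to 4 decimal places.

μ ≈ -2.3333

B = G + 3I has rows (0, 4); (-5, 1)
w1 = Bv₀ = (-12, -18)
w2 = Bw1 = (-72, 42)
w3 = Bw2 = (168, 402)
Ratio: 168/-72 = -2.3333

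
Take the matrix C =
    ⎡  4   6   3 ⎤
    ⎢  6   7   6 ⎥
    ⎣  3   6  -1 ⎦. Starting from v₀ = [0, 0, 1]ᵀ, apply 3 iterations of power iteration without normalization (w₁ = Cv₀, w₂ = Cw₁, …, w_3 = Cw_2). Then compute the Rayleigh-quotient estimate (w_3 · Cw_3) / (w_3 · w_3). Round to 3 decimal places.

w1 = Cv₀ = (3, 6, -1)
w2 = Cw1 = (45, 54, 46)
w3 = Cw2 = (642, 924, 413)
Cw3 = (9351, 12798, 7057)
w3·Cw3 = 642·9351 + 924·12798 + 413·7057 = 20743235; w3·w3 = 642·642 + 924·924 + 413·413 = 1436509
λ ≈ 20743235/1436509 = 14.440

14.440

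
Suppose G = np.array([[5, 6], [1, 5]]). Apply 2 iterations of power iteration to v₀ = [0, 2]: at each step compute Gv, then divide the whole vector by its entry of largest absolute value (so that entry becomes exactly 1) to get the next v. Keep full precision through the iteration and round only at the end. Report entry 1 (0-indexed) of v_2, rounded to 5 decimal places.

0.51667

Gv0 = (12.000000, 10.000000); divide by 12.000000 → v1 = (1.000000, 0.833333)
Gv1 = (10.000000, 5.166667); divide by 10.000000 → v2 = (1.000000, 0.516667)
Requested entry of v2: 62/120 = 0.51667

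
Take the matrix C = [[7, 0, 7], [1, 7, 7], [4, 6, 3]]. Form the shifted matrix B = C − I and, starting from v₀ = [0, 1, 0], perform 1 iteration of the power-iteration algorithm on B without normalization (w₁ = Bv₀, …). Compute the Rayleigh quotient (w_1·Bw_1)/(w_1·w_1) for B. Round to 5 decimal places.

B = C − I has rows (6, 0, 7); (1, 6, 7); (4, 6, 2)
w1 = Bv₀ = (6·0 + 0·1 + 7·0; 1·0 + 6·1 + 7·0; 4·0 + 6·1 + 2·0) = (0, 6, 6)
Bw1 = (42, 78, 48)
w1·Bw1 = 756; w1·w1 = 72; μ ≈ 756/72 = 10.50000

μ ≈ 10.50000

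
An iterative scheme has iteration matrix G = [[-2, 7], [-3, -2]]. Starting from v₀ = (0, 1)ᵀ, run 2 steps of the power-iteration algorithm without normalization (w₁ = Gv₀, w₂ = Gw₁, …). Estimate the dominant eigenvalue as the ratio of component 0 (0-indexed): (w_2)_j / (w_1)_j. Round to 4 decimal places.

λ ≈ -4.0000

w1 = Gv₀ = (7, -2)
w2 = Gw1 = (-28, -17)
Ratio at component: -28 / 7 = -4.0000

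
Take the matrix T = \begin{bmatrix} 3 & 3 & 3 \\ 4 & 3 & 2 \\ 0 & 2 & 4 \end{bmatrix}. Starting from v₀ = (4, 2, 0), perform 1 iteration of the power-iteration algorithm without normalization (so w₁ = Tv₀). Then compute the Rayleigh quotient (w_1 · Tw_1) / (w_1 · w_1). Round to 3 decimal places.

w1 = Tv₀ = (3·4 + 3·2 + 3·0; 4·4 + 3·2 + 2·0; 0·4 + 2·2 + 4·0) = (18, 22, 4)
Tw1 = (132, 146, 60)
w1·Tw1 = 18·132 + 22·146 + 4·60 = 5828; w1·w1 = 18·18 + 22·22 + 4·4 = 824
λ ≈ 5828/824 = 7.073

7.073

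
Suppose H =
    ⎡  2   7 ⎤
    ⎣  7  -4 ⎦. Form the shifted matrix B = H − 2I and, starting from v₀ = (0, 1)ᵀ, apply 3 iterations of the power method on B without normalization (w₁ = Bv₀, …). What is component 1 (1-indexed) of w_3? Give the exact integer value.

595

B = H − 2I has rows (0, 7); (7, -6)
w1 = Bv₀ = (7, -6)
w2 = Bw1 = (-42, 85)
w3 = Bw2 = (595, -804)
Requested component of w3: 595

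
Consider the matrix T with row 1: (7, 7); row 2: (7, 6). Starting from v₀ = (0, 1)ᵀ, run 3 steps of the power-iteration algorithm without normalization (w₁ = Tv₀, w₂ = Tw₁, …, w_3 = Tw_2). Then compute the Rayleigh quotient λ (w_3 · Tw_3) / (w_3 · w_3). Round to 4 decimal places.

λ ≈ 13.5178

w1 = Tv₀ = (7, 6)
w2 = Tw1 = (91, 85)
w3 = Tw2 = (1232, 1147)
Tw3 = (16653, 15506)
w3·Tw3 = 1232·16653 + 1147·15506 = 38301878; w3·w3 = 1232·1232 + 1147·1147 = 2833433
λ ≈ 38301878/2833433 = 13.5178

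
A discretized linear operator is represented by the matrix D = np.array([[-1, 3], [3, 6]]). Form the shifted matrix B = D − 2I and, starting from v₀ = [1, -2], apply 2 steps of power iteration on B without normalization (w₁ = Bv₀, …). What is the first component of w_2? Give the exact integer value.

12

B = D − 2I has rows (-3, 3); (3, 4)
w1 = Bv₀ = ((-3)·1 + 3·(-2); 3·1 + 4·(-2)) = (-9, -5)
w2 = Bw1 = ((-3)·(-9) + 3·(-5); 3·(-9) + 4·(-5)) = (12, -47)
Requested component of w2: 12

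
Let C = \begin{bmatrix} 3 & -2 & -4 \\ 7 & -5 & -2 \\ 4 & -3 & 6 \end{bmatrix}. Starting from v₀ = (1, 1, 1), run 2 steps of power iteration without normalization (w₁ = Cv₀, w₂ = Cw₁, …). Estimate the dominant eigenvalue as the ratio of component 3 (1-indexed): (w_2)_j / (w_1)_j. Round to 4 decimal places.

λ ≈ 4.2857

w1 = Cv₀ = (-3, 0, 7)
w2 = Cw1 = (-37, -35, 30)
Ratio at component: 30 / 7 = 4.2857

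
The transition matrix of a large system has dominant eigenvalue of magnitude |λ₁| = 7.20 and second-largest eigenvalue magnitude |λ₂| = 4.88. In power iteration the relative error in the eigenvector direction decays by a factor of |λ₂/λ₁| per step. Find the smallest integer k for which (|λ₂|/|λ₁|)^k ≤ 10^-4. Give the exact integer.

24

|λ₂/λ₁| = 4.88/7.20 = 0.67778
Need k ≥ ln(10^-4) / ln(0.67778) = -9.2103 / -0.3889 ≈ 23.681
Smallest integer k satisfying the bound: 24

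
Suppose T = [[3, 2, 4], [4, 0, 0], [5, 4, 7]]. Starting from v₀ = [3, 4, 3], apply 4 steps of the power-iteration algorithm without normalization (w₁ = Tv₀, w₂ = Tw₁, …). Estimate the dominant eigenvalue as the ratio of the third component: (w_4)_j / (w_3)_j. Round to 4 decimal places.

λ ≈ 10.7242

w1 = Tv₀ = (3·3 + 2·4 + 4·3; 4·3 + 0·4 + 0·3; 5·3 + 4·4 + 7·3) = (29, 12, 52)
w2 = Tw1 = (3·29 + 2·12 + 4·52; 4·29 + 0·12 + 0·52; 5·29 + 4·12 + 7·52) = (319, 116, 557)
w3 = Tw2 = (3417, 1276, 5958)
w4 = Tw3 = (36635, 13668, 63895)
Ratio at component: 63895 / 5958 = 10.7242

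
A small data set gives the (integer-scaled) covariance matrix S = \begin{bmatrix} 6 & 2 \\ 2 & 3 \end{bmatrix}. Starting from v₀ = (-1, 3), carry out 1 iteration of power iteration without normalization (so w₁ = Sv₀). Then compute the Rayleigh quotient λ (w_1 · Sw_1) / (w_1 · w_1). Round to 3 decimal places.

w1 = Sv₀ = (0, 7)
Sw1 = (14, 21)
w1·Sw1 = 0·14 + 7·21 = 147; w1·w1 = 0·0 + 7·7 = 49
λ ≈ 147/49 = 3.000

3.000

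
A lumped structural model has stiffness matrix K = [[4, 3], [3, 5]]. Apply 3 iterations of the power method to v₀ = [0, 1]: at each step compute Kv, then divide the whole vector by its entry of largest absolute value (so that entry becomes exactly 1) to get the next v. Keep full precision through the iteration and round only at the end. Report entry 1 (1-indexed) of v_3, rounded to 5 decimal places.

Kv0 = (3.000000, 5.000000); divide by 5.000000 → v1 = (0.600000, 1.000000)
Kv1 = (5.400000, 6.800000); divide by 6.800000 → v2 = (0.794118, 1.000000)
Kv2 = (6.176471, 7.382353); divide by 7.382353 → v3 = (0.836653, 1.000000)
Requested entry of v3: 210/251 = 0.83665

0.83665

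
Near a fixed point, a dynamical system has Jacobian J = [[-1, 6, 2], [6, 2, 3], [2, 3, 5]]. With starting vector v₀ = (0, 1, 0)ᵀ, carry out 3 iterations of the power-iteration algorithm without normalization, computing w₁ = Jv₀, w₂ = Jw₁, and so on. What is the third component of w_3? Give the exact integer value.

336

w1 = Jv₀ = ((-1)·0 + 6·1 + 2·0; 6·0 + 2·1 + 3·0; 2·0 + 3·1 + 5·0) = (6, 2, 3)
w2 = Jw1 = ((-1)·6 + 6·2 + 2·3; 6·6 + 2·2 + 3·3; 2·6 + 3·2 + 5·3) = (12, 49, 33)
w3 = Jw2 = (348, 269, 336)
The requested component of w3 is 336.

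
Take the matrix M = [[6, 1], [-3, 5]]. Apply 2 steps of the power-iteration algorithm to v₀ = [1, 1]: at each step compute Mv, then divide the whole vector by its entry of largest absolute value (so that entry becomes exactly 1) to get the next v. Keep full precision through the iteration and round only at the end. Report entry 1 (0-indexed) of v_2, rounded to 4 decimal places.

-0.2500

Mv0 = (7.00000, 2.00000); divide by 7.00000 → v1 = (1.00000, 0.28571)
Mv1 = (6.28571, -1.57143); divide by 6.28571 → v2 = (1.00000, -0.25000)
Requested entry of v2: -11/44 = -0.2500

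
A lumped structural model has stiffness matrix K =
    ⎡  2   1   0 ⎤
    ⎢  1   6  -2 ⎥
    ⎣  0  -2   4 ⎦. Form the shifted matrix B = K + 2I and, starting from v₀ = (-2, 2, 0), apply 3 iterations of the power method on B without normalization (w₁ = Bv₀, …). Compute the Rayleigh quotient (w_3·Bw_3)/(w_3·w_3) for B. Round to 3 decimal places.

B = K + 2I has rows (4, 1, 0); (1, 8, -2); (0, -2, 6)
w1 = Bv₀ = (4·(-2) + 1·2 + 0·0; 1·(-2) + 8·2 + (-2)·0; 0·(-2) + (-2)·2 + 6·0) = (-6, 14, -4)
w2 = Bw1 = (4·(-6) + 1·14 + 0·(-4); 1·(-6) + 8·14 + (-2)·(-4); 0·(-6) + (-2)·14 + 6·(-4)) = (-10, 114, -52)
w3 = Bw2 = (74, 1006, -540)
Bw3 = (1302, 9202, -5252)
w3·Bw3 = 12189640; w3·w3 = 1309112; μ ≈ 12189640/1309112 = 9.311

9.311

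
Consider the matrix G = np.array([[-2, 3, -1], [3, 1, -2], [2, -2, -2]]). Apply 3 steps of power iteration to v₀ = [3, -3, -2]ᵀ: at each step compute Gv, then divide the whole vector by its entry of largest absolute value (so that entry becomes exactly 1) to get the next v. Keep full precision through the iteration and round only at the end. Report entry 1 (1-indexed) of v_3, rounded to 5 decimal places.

-0.51676

Gv0 = (-13.000000, 10.000000, 16.000000); divide by 16.000000 → v1 = (-0.812500, 0.625000, 1.000000)
Gv1 = (2.500000, -3.812500, -4.875000); divide by -4.875000 → v2 = (-0.512821, 0.782051, 1.000000)
Gv2 = (2.371795, -2.756410, -4.589744); divide by -4.589744 → v3 = (-0.516760, 0.600559, 1.000000)
Requested entry of v3: -185/358 = -0.51676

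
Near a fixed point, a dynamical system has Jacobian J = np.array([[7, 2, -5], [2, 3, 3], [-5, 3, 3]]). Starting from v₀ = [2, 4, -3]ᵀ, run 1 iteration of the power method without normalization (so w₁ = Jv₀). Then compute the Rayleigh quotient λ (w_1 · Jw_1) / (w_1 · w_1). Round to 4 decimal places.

λ ≈ 9.0041

w1 = Jv₀ = (37, 7, -7)
Jw1 = (308, 74, -185)
w1·Jw1 = 37·308 + 7·74 + (-7)·(-185) = 13209; w1·w1 = 37·37 + 7·7 + (-7)·(-7) = 1467
λ ≈ 13209/1467 = 9.0041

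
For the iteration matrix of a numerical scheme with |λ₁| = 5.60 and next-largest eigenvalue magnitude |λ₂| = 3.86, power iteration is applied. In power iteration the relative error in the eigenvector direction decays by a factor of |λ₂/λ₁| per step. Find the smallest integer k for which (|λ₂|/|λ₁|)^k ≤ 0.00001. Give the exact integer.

31

|λ₂/λ₁| = 3.86/5.60 = 0.68929
Need k ≥ ln(0.00001) / ln(0.68929) = -11.5129 / -0.3721 ≈ 30.940
Smallest integer k satisfying the bound: 31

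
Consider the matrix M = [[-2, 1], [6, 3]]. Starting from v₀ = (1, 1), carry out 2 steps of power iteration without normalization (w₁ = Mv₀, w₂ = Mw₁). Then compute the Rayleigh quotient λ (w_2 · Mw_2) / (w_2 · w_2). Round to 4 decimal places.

w1 = Mv₀ = (-1, 9)
w2 = Mw1 = (11, 21)
Mw2 = (-1, 129)
w2·Mw2 = 11·(-1) + 21·129 = 2698; w2·w2 = 11·11 + 21·21 = 562
λ ≈ 2698/562 = 4.8007

4.8007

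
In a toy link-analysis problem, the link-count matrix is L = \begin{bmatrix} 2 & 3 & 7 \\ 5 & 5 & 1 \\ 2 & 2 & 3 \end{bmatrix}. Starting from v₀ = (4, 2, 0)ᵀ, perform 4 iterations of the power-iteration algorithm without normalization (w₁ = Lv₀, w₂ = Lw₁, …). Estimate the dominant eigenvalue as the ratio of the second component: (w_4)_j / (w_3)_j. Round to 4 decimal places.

λ ≈ 9.8300

w1 = Lv₀ = (2·4 + 3·2 + 7·0; 5·4 + 5·2 + 1·0; 2·4 + 2·2 + 3·0) = (14, 30, 12)
w2 = Lw1 = (2·14 + 3·30 + 7·12; 5·14 + 5·30 + 1·12; 2·14 + 2·30 + 3·12) = (202, 232, 124)
w3 = Lw2 = (1968, 2294, 1240)
w4 = Lw3 = (19498, 22550, 12244)
Ratio at component: 22550 / 2294 = 9.8300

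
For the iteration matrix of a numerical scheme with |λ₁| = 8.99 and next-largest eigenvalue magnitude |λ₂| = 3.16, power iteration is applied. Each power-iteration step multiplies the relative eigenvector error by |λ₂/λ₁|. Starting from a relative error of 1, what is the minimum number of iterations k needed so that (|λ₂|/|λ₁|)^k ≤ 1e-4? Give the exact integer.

|λ₂/λ₁| = 3.16/8.99 = 0.35150
Need k ≥ ln(1e-4) / ln(0.35150) = -9.2103 / -1.0455 ≈ 8.809
Smallest integer k satisfying the bound: 9

9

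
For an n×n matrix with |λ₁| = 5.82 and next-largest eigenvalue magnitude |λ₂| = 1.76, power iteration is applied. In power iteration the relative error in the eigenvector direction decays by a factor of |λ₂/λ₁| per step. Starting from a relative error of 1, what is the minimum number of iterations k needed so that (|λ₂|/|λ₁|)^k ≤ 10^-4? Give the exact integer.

|λ₂/λ₁| = 1.76/5.82 = 0.30241
Need k ≥ ln(10^-4) / ln(0.30241) = -9.2103 / -1.1960 ≈ 7.701
Smallest integer k satisfying the bound: 8

8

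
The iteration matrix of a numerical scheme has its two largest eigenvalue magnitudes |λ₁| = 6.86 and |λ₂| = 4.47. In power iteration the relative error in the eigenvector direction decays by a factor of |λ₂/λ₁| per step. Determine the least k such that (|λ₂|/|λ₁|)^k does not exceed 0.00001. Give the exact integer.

|λ₂/λ₁| = 4.47/6.86 = 0.65160
Need k ≥ ln(0.00001) / ln(0.65160) = -11.5129 / -0.4283 ≈ 26.879
Smallest integer k satisfying the bound: 27

27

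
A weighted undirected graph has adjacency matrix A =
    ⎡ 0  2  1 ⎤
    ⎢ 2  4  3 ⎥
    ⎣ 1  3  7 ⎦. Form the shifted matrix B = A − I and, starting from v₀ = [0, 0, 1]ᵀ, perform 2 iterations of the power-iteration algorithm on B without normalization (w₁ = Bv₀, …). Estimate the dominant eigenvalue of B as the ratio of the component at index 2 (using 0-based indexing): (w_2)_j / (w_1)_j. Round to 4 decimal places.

B = A − I has rows (-1, 2, 1); (2, 3, 3); (1, 3, 6)
w1 = Bv₀ = ((-1)·0 + 2·0 + 1·1; 2·0 + 3·0 + 3·1; 1·0 + 3·0 + 6·1) = (1, 3, 6)
w2 = Bw1 = ((-1)·1 + 2·3 + 1·6; 2·1 + 3·3 + 3·6; 1·1 + 3·3 + 6·6) = (11, 29, 46)
Ratio: 46/6 = 7.6667

μ ≈ 7.6667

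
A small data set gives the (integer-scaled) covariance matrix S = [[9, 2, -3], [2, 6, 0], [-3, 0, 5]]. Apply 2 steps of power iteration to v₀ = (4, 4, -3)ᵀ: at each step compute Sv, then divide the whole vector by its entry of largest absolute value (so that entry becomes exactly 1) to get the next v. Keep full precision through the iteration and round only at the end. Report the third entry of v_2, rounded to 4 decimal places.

Sv0 = (53.00000, 32.00000, -27.00000); divide by 53.00000 → v1 = (1.00000, 0.60377, -0.50943)
Sv1 = (11.73585, 5.62264, -5.54717); divide by 11.73585 → v2 = (1.00000, 0.47910, -0.47267)
Requested entry of v2: -294/622 = -0.4727

-0.4727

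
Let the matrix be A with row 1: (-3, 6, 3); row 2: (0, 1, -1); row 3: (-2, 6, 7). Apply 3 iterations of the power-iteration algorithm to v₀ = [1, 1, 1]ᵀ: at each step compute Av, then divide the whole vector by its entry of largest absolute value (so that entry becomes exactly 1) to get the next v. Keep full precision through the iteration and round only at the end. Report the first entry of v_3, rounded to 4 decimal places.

0.2340

Av0 = (6.00000, 0.00000, 11.00000); divide by 11.00000 → v1 = (0.54545, 0.00000, 1.00000)
Av1 = (1.36364, -1.00000, 5.90909); divide by 5.90909 → v2 = (0.23077, -0.16923, 1.00000)
Av2 = (1.29231, -1.16923, 5.52308); divide by 5.52308 → v3 = (0.23398, -0.21170, 1.00000)
Requested entry of v3: 84/359 = 0.2340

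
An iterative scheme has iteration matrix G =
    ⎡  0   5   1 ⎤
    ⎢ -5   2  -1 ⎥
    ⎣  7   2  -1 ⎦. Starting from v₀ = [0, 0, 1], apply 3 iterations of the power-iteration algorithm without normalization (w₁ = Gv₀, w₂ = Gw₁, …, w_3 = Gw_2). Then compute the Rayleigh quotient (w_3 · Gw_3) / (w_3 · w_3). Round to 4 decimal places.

w1 = Gv₀ = (1, -1, -1)
w2 = Gw1 = (-6, -6, 6)
w3 = Gw2 = (-24, 12, -60)
Gw3 = (0, 204, -84)
w3·Gw3 = (-24)·0 + 12·204 + (-60)·(-84) = 7488; w3·w3 = (-24)·(-24) + 12·12 + (-60)·(-60) = 4320
λ ≈ 7488/4320 = 1.7333

1.7333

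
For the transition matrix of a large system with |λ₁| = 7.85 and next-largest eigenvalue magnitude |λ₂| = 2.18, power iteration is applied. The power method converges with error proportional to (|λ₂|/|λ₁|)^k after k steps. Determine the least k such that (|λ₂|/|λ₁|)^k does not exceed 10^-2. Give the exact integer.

4

|λ₂/λ₁| = 2.18/7.85 = 0.27771
Need k ≥ ln(10^-2) / ln(0.27771) = -4.6052 / -1.2812 ≈ 3.594
Smallest integer k satisfying the bound: 4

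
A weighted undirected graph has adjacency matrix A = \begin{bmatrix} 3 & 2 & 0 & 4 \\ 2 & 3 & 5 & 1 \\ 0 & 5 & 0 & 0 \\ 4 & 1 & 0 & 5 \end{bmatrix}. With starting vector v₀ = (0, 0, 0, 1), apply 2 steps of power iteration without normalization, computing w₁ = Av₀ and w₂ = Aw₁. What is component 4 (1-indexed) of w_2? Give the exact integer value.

42

w1 = Av₀ = (4, 1, 0, 5)
w2 = Aw1 = (34, 16, 5, 42)
The requested component of w2 is 42.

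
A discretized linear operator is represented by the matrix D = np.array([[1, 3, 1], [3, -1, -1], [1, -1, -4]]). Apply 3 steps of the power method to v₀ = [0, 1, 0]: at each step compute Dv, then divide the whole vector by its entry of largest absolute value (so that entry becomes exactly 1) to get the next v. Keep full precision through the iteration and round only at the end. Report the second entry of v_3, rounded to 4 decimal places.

Dv0 = (3.00000, -1.00000, -1.00000); divide by 3.00000 → v1 = (1.00000, -0.33333, -0.33333)
Dv1 = (-0.33333, 3.66667, 2.66667); divide by 3.66667 → v2 = (-0.09091, 1.00000, 0.72727)
Dv2 = (3.63636, -2.00000, -4.00000); divide by -4.00000 → v3 = (-0.90909, 0.50000, 1.00000)
Requested entry of v3: -22/-44 = 0.5000

0.5000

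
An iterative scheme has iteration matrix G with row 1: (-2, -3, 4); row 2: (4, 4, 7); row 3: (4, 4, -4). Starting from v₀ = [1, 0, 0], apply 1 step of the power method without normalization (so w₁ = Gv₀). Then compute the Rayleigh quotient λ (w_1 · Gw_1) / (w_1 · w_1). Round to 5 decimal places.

w1 = Gv₀ = ((-2)·1 + (-3)·0 + 4·0; 4·1 + 4·0 + 7·0; 4·1 + 4·0 + (-4)·0) = (-2, 4, 4)
Gw1 = (8, 36, -8)
w1·Gw1 = (-2)·8 + 4·36 + 4·(-8) = 96; w1·w1 = (-2)·(-2) + 4·4 + 4·4 = 36
λ ≈ 96/36 = 2.66667

2.66667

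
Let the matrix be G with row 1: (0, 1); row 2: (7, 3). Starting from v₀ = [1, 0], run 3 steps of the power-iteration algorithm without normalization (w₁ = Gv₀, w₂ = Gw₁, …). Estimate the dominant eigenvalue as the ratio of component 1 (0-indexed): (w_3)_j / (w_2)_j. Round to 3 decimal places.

λ ≈ 5.333

w1 = Gv₀ = (0·1 + 1·0; 7·1 + 3·0) = (0, 7)
w2 = Gw1 = (0·0 + 1·7; 7·0 + 3·7) = (7, 21)
w3 = Gw2 = (21, 112)
Ratio at component: 112 / 21 = 5.333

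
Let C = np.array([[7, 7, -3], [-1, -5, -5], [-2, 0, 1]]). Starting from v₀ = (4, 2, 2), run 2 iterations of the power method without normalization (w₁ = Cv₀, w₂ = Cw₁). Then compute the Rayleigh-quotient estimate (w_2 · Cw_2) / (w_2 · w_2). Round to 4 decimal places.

λ ≈ 5.6960

w1 = Cv₀ = (7·4 + 7·2 + (-3)·2; (-1)·4 + (-5)·2 + (-5)·2; (-2)·4 + 0·2 + 1·2) = (36, -24, -6)
w2 = Cw1 = (7·36 + 7·(-24) + (-3)·(-6); (-1)·36 + (-5)·(-24) + (-5)·(-6); (-2)·36 + 0·(-24) + 1·(-6)) = (102, 114, -78)
Cw2 = (1746, -282, -282)
w2·Cw2 = 102·1746 + 114·(-282) + (-78)·(-282) = 167940; w2·w2 = 102·102 + 114·114 + (-78)·(-78) = 29484
λ ≈ 167940/29484 = 5.6960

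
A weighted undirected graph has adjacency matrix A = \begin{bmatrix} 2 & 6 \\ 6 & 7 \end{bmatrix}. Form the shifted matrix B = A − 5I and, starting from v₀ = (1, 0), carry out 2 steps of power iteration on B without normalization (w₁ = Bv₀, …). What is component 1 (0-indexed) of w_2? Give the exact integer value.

-6

B = A − 5I has rows (-3, 6); (6, 2)
w1 = Bv₀ = (-3, 6)
w2 = Bw1 = (45, -6)
Requested component of w2: -6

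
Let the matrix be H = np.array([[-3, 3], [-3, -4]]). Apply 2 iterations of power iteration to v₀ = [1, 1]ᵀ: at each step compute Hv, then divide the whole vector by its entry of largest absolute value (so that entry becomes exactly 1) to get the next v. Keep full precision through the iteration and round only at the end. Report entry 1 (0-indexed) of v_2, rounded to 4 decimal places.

Hv0 = (0.00000, -7.00000); divide by -7.00000 → v1 = (0.00000, 1.00000)
Hv1 = (3.00000, -4.00000); divide by -4.00000 → v2 = (-0.75000, 1.00000)
Requested entry of v2: 28/28 = 1.0000

1.0000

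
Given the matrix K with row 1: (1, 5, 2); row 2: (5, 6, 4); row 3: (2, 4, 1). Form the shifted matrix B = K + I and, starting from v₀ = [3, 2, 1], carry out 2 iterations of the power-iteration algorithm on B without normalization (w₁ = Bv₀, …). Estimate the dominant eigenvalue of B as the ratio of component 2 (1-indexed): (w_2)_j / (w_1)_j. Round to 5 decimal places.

B = K + I has rows (2, 5, 2); (5, 7, 4); (2, 4, 2)
w1 = Bv₀ = (2·3 + 5·2 + 2·1; 5·3 + 7·2 + 4·1; 2·3 + 4·2 + 2·1) = (18, 33, 16)
w2 = Bw1 = (2·18 + 5·33 + 2·16; 5·18 + 7·33 + 4·16; 2·18 + 4·33 + 2·16) = (233, 385, 200)
Ratio: 385/33 = 11.66667

μ ≈ 11.66667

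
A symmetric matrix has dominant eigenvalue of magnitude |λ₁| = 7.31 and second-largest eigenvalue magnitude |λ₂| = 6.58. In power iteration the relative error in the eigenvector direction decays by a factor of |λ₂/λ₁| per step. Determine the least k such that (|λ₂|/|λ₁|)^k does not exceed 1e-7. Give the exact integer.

154

|λ₂/λ₁| = 6.58/7.31 = 0.90014
Need k ≥ ln(1e-7) / ln(0.90014) = -16.1181 / -0.1052 ≈ 153.201
Smallest integer k satisfying the bound: 154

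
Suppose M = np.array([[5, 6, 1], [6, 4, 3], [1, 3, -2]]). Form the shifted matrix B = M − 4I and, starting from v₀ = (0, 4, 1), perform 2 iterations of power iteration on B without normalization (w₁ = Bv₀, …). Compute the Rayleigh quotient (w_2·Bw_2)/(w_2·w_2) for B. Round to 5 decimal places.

B = M − 4I has rows (1, 6, 1); (6, 0, 3); (1, 3, -6)
w1 = Bv₀ = (1·0 + 6·4 + 1·1; 6·0 + 0·4 + 3·1; 1·0 + 3·4 + (-6)·1) = (25, 3, 6)
w2 = Bw1 = (1·25 + 6·3 + 1·6; 6·25 + 0·3 + 3·6; 1·25 + 3·3 + (-6)·6) = (49, 168, -2)
Bw2 = (1055, 288, 565)
w2·Bw2 = 98949; w2·w2 = 30629; μ ≈ 98949/30629 = 3.23057

μ ≈ 3.23057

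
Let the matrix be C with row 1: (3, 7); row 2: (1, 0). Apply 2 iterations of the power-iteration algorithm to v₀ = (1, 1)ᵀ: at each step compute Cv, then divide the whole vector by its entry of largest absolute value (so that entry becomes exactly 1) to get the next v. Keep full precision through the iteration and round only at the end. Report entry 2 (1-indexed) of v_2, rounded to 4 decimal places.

Cv0 = (10.00000, 1.00000); divide by 10.00000 → v1 = (1.00000, 0.10000)
Cv1 = (3.70000, 1.00000); divide by 3.70000 → v2 = (1.00000, 0.27027)
Requested entry of v2: 10/37 = 0.2703

0.2703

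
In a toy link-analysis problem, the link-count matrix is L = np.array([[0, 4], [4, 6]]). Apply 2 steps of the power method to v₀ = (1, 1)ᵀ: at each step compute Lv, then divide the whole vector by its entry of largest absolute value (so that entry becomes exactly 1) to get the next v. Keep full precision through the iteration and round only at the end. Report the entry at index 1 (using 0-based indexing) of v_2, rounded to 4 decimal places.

Lv0 = (4.00000, 10.00000); divide by 10.00000 → v1 = (0.40000, 1.00000)
Lv1 = (4.00000, 7.60000); divide by 7.60000 → v2 = (0.52632, 1.00000)
Requested entry of v2: 76/76 = 1.0000

1.0000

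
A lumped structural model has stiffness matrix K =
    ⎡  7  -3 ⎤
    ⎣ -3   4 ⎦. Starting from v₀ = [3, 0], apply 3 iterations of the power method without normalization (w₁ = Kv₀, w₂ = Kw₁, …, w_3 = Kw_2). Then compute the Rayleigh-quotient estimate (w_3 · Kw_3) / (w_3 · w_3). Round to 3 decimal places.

λ ≈ 8.854

w1 = Kv₀ = (7·3 + (-3)·0; (-3)·3 + 4·0) = (21, -9)
w2 = Kw1 = (7·21 + (-3)·(-9); (-3)·21 + 4·(-9)) = (174, -99)
w3 = Kw2 = (1515, -918)
Kw3 = (13359, -8217)
w3·Kw3 = 1515·13359 + (-918)·(-8217) = 27782091; w3·w3 = 1515·1515 + (-918)·(-918) = 3137949
λ ≈ 27782091/3137949 = 8.854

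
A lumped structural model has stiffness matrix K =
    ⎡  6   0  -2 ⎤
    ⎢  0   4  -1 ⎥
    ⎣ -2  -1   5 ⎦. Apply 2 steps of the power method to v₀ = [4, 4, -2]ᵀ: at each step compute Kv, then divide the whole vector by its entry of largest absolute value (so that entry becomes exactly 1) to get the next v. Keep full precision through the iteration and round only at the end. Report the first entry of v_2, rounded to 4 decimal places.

1.0000

Kv0 = (28.00000, 18.00000, -22.00000); divide by 28.00000 → v1 = (1.00000, 0.64286, -0.78571)
Kv1 = (7.57143, 3.35714, -6.57143); divide by 7.57143 → v2 = (1.00000, 0.44340, -0.86792)
Requested entry of v2: 212/212 = 1.0000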